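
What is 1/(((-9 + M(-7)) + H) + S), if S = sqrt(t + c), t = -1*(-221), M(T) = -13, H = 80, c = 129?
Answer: 29/1507 - 5*sqrt(14)/3014 ≈ 0.013036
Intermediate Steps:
t = 221
S = 5*sqrt(14) (S = sqrt(221 + 129) = sqrt(350) = 5*sqrt(14) ≈ 18.708)
1/(((-9 + M(-7)) + H) + S) = 1/(((-9 - 13) + 80) + 5*sqrt(14)) = 1/((-22 + 80) + 5*sqrt(14)) = 1/(58 + 5*sqrt(14))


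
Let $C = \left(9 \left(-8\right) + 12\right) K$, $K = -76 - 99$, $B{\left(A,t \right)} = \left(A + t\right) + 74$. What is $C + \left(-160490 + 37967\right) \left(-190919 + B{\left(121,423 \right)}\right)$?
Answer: $23316259923$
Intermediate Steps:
$B{\left(A,t \right)} = 74 + A + t$
$K = -175$ ($K = -76 - 99 = -175$)
$C = 10500$ ($C = \left(9 \left(-8\right) + 12\right) \left(-175\right) = \left(-72 + 12\right) \left(-175\right) = \left(-60\right) \left(-175\right) = 10500$)
$C + \left(-160490 + 37967\right) \left(-190919 + B{\left(121,423 \right)}\right) = 10500 + \left(-160490 + 37967\right) \left(-190919 + \left(74 + 121 + 423\right)\right) = 10500 - 122523 \left(-190919 + 618\right) = 10500 - -23316249423 = 10500 + 23316249423 = 23316259923$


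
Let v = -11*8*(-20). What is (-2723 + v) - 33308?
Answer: -34271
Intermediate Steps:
v = 1760 (v = -88*(-20) = 1760)
(-2723 + v) - 33308 = (-2723 + 1760) - 33308 = -963 - 33308 = -34271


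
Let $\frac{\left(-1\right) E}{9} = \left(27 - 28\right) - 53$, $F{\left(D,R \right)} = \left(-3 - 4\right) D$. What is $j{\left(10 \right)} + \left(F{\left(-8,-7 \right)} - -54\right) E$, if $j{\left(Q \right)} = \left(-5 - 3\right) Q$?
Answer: $53380$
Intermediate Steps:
$F{\left(D,R \right)} = - 7 D$
$E = 486$ ($E = - 9 \left(\left(27 - 28\right) - 53\right) = - 9 \left(-1 - 53\right) = \left(-9\right) \left(-54\right) = 486$)
$j{\left(Q \right)} = - 8 Q$
$j{\left(10 \right)} + \left(F{\left(-8,-7 \right)} - -54\right) E = \left(-8\right) 10 + \left(\left(-7\right) \left(-8\right) - -54\right) 486 = -80 + \left(56 + 54\right) 486 = -80 + 110 \cdot 486 = -80 + 53460 = 53380$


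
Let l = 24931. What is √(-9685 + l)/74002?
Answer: 33*√14/74002 ≈ 0.0016685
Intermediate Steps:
√(-9685 + l)/74002 = √(-9685 + 24931)/74002 = √15246*(1/74002) = (33*√14)*(1/74002) = 33*√14/74002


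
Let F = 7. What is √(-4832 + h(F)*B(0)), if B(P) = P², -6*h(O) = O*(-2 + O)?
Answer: 4*I*√302 ≈ 69.513*I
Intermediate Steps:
h(O) = -O*(-2 + O)/6
√(-4832 + h(F)*B(0)) = √(-4832 + ((⅙)*7*(2 - 1*7))*0²) = √(-4832 + ((⅙)*7*(2 - 7))*0) = √(-4832 + ((⅙)*7*(-5))*0) = √(-4832 - 35/6*0) = √(-4832 + 0) = √(-4832) = 4*I*√302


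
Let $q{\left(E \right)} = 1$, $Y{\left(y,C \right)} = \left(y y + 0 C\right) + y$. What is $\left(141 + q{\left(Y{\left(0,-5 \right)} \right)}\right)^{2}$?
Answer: $20164$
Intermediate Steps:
$Y{\left(y,C \right)} = y + y^{2}$ ($Y{\left(y,C \right)} = \left(y^{2} + 0\right) + y = y^{2} + y = y + y^{2}$)
$\left(141 + q{\left(Y{\left(0,-5 \right)} \right)}\right)^{2} = \left(141 + 1\right)^{2} = 142^{2} = 20164$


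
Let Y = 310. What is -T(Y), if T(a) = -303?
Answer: 303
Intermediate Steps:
-T(Y) = -1*(-303) = 303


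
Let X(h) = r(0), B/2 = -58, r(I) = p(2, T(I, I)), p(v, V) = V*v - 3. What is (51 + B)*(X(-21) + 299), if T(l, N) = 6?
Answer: -20020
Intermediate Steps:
p(v, V) = -3 + V*v
r(I) = 9 (r(I) = -3 + 6*2 = -3 + 12 = 9)
B = -116 (B = 2*(-58) = -116)
X(h) = 9
(51 + B)*(X(-21) + 299) = (51 - 116)*(9 + 299) = -65*308 = -20020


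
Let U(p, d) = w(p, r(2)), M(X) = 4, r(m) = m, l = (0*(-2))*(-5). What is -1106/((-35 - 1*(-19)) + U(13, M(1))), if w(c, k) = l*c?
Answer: 553/8 ≈ 69.125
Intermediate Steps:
l = 0 (l = 0*(-5) = 0)
w(c, k) = 0 (w(c, k) = 0*c = 0)
U(p, d) = 0
-1106/((-35 - 1*(-19)) + U(13, M(1))) = -1106/((-35 - 1*(-19)) + 0) = -1106/((-35 + 19) + 0) = -1106/(-16 + 0) = -1106/(-16) = -1106*(-1/16) = 553/8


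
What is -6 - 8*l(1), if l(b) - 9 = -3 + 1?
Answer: -62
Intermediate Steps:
l(b) = 7 (l(b) = 9 + (-3 + 1) = 9 - 2 = 7)
-6 - 8*l(1) = -6 - 8*7 = -6 - 56 = -62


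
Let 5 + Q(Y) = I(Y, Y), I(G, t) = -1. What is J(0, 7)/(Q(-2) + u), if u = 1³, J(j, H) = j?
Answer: 0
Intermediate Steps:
u = 1
Q(Y) = -6 (Q(Y) = -5 - 1 = -6)
J(0, 7)/(Q(-2) + u) = 0/(-6 + 1) = 0/(-5) = 0*(-⅕) = 0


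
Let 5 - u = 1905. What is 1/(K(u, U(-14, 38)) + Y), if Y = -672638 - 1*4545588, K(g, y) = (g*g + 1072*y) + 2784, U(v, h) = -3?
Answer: -1/1608658 ≈ -6.2164e-7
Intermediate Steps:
u = -1900 (u = 5 - 1*1905 = 5 - 1905 = -1900)
K(g, y) = 2784 + g² + 1072*y (K(g, y) = (g² + 1072*y) + 2784 = 2784 + g² + 1072*y)
Y = -5218226 (Y = -672638 - 4545588 = -5218226)
1/(K(u, U(-14, 38)) + Y) = 1/((2784 + (-1900)² + 1072*(-3)) - 5218226) = 1/((2784 + 3610000 - 3216) - 5218226) = 1/(3609568 - 5218226) = 1/(-1608658) = -1/1608658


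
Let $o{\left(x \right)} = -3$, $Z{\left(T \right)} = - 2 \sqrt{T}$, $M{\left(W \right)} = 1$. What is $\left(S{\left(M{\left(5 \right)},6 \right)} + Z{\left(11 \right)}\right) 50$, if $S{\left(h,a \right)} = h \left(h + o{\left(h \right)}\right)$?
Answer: $-100 - 100 \sqrt{11} \approx -431.66$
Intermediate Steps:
$S{\left(h,a \right)} = h \left(-3 + h\right)$ ($S{\left(h,a \right)} = h \left(h - 3\right) = h \left(-3 + h\right)$)
$\left(S{\left(M{\left(5 \right)},6 \right)} + Z{\left(11 \right)}\right) 50 = \left(1 \left(-3 + 1\right) - 2 \sqrt{11}\right) 50 = \left(1 \left(-2\right) - 2 \sqrt{11}\right) 50 = \left(-2 - 2 \sqrt{11}\right) 50 = -100 - 100 \sqrt{11}$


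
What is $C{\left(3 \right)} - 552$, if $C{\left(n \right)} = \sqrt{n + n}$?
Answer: $-552 + \sqrt{6} \approx -549.55$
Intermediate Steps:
$C{\left(n \right)} = \sqrt{2} \sqrt{n}$ ($C{\left(n \right)} = \sqrt{2 n} = \sqrt{2} \sqrt{n}$)
$C{\left(3 \right)} - 552 = \sqrt{2} \sqrt{3} - 552 = \sqrt{6} - 552 = -552 + \sqrt{6}$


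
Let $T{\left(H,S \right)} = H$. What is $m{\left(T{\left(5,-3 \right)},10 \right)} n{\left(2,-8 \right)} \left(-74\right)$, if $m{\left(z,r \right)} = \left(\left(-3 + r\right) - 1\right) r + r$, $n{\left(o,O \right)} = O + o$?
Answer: $31080$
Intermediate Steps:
$m{\left(z,r \right)} = r + r \left(-4 + r\right)$ ($m{\left(z,r \right)} = \left(-4 + r\right) r + r = r \left(-4 + r\right) + r = r + r \left(-4 + r\right)$)
$m{\left(T{\left(5,-3 \right)},10 \right)} n{\left(2,-8 \right)} \left(-74\right) = 10 \left(-3 + 10\right) \left(-8 + 2\right) \left(-74\right) = 10 \cdot 7 \left(-6\right) \left(-74\right) = 70 \left(-6\right) \left(-74\right) = \left(-420\right) \left(-74\right) = 31080$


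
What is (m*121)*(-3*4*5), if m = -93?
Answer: 675180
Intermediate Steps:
(m*121)*(-3*4*5) = (-93*121)*(-3*4*5) = -(-135036)*5 = -11253*(-60) = 675180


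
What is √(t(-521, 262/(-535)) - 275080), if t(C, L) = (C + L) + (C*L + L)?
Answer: I*√78811147995/535 ≈ 524.74*I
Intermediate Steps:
t(C, L) = C + 2*L + C*L (t(C, L) = (C + L) + (L + C*L) = C + 2*L + C*L)
√(t(-521, 262/(-535)) - 275080) = √((-521 + 2*(262/(-535)) - 136502/(-535)) - 275080) = √((-521 + 2*(262*(-1/535)) - 136502*(-1)/535) - 275080) = √((-521 + 2*(-262/535) - 521*(-262/535)) - 275080) = √((-521 - 524/535 + 136502/535) - 275080) = √(-142757/535 - 275080) = √(-147310557/535) = I*√78811147995/535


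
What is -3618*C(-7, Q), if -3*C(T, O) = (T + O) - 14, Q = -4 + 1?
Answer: -28944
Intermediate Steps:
Q = -3
C(T, O) = 14/3 - O/3 - T/3 (C(T, O) = -((T + O) - 14)/3 = -((O + T) - 14)/3 = -(-14 + O + T)/3 = 14/3 - O/3 - T/3)
-3618*C(-7, Q) = -3618*(14/3 - 1/3*(-3) - 1/3*(-7)) = -3618*(14/3 + 1 + 7/3) = -3618*8 = -28944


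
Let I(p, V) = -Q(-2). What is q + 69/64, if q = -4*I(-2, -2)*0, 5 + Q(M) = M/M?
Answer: 69/64 ≈ 1.0781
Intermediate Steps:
Q(M) = -4 (Q(M) = -5 + M/M = -5 + 1 = -4)
I(p, V) = 4 (I(p, V) = -1*(-4) = 4)
q = 0 (q = -4*4*0 = -16*0 = 0)
q + 69/64 = 0 + 69/64 = 69/64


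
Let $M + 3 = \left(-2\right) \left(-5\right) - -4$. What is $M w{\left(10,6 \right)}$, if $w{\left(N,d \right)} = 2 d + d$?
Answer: $198$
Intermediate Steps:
$M = 11$ ($M = -3 - -14 = -3 + \left(10 + 4\right) = -3 + 14 = 11$)
$w{\left(N,d \right)} = 3 d$
$M w{\left(10,6 \right)} = 11 \cdot 3 \cdot 6 = 11 \cdot 18 = 198$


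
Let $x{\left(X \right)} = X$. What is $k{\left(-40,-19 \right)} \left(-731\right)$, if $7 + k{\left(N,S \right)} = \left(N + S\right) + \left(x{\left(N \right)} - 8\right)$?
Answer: $83334$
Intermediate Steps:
$k{\left(N,S \right)} = -15 + S + 2 N$ ($k{\left(N,S \right)} = -7 + \left(\left(N + S\right) + \left(N - 8\right)\right) = -7 + \left(\left(N + S\right) + \left(-8 + N\right)\right) = -7 + \left(-8 + S + 2 N\right) = -15 + S + 2 N$)
$k{\left(-40,-19 \right)} \left(-731\right) = \left(-15 - 19 + 2 \left(-40\right)\right) \left(-731\right) = \left(-15 - 19 - 80\right) \left(-731\right) = \left(-114\right) \left(-731\right) = 83334$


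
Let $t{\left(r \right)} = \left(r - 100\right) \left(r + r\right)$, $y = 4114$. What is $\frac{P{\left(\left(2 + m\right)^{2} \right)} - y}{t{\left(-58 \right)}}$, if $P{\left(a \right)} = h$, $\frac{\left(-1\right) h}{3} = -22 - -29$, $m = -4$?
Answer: $- \frac{4135}{18328} \approx -0.22561$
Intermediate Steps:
$h = -21$ ($h = - 3 \left(-22 - -29\right) = - 3 \left(-22 + 29\right) = \left(-3\right) 7 = -21$)
$t{\left(r \right)} = 2 r \left(-100 + r\right)$ ($t{\left(r \right)} = \left(-100 + r\right) 2 r = 2 r \left(-100 + r\right)$)
$P{\left(a \right)} = -21$
$\frac{P{\left(\left(2 + m\right)^{2} \right)} - y}{t{\left(-58 \right)}} = \frac{-21 - 4114}{2 \left(-58\right) \left(-100 - 58\right)} = \frac{-21 - 4114}{2 \left(-58\right) \left(-158\right)} = - \frac{4135}{18328}$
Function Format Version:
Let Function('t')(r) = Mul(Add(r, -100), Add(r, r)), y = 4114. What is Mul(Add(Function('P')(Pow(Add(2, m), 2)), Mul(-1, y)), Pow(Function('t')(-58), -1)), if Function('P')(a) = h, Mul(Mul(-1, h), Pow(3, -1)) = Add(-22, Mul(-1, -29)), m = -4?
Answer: Rational(-4135, 18328) ≈ -0.22561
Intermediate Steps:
h = -21 (h = Mul(-3, Add(-22, Mul(-1, -29))) = Mul(-3, Add(-22, 29)) = Mul(-3, 7) = -21)
Function('t')(r) = Mul(2, r, Add(-100, r)) (Function('t')(r) = Mul(Add(-100, r), Mul(2, r)) = Mul(2, r, Add(-100, r)))
Function('P')(a) = -21
Mul(Add(Function('P')(Pow(Add(2, m), 2)), Mul(-1, y)), Pow(Function('t')(-58), -1)) = Mul(Add(-21, Mul(-1, 4114)), Pow(Mul(2, -58, Add(-100, -58)), -1)) = Mul(Add(-21, -4114), Pow(Mul(2, -58, -158), -1)) = Mul(-4135, Pow(18328, -1)) = Mul(-4135, Rational(1, 18328)) = Rational(-4135, 18328)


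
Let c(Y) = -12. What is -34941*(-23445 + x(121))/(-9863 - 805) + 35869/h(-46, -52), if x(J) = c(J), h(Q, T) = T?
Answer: -127983406/1651 ≈ -77519.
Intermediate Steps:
x(J) = -12
-34941*(-23445 + x(121))/(-9863 - 805) + 35869/h(-46, -52) = -34941*(-23445 - 12)/(-9863 - 805) + 35869/(-52) = -34941/((-10668/(-23457))) + 35869*(-1/52) = -34941/((-10668*(-1/23457))) - 35869/52 = -34941/508/1117 - 35869/52 = -34941*1117/508 - 35869/52 = -39029097/508 - 35869/52 = -127983406/1651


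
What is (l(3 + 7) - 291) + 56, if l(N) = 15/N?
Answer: -467/2 ≈ -233.50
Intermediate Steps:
(l(3 + 7) - 291) + 56 = (15/(3 + 7) - 291) + 56 = (15/10 - 291) + 56 = (15*(⅒) - 291) + 56 = (3/2 - 291) + 56 = -579/2 + 56 = -467/2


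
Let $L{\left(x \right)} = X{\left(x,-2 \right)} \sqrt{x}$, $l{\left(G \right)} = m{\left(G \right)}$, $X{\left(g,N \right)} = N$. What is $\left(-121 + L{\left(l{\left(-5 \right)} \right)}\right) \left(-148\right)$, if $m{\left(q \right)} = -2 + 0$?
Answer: $17908 + 296 i \sqrt{2} \approx 17908.0 + 418.61 i$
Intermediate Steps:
$m{\left(q \right)} = -2$
$l{\left(G \right)} = -2$
$L{\left(x \right)} = - 2 \sqrt{x}$
$\left(-121 + L{\left(l{\left(-5 \right)} \right)}\right) \left(-148\right) = \left(-121 - 2 \sqrt{-2}\right) \left(-148\right) = \left(-121 - 2 i \sqrt{2}\right) \left(-148\right) = 17908 + 296 i \sqrt{2}$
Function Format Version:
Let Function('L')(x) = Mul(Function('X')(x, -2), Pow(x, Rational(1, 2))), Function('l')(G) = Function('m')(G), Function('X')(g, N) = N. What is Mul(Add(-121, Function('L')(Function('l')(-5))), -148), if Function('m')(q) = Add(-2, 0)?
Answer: Add(17908, Mul(296, I, Pow(2, Rational(1, 2)))) ≈ Add(17908., Mul(418.61, I))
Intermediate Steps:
Function('m')(q) = -2
Function('l')(G) = -2
Function('L')(x) = Mul(-2, Pow(x, Rational(1, 2)))
Mul(Add(-121, Function('L')(Function('l')(-5))), -148) = Mul(Add(-121, Mul(-2, Pow(-2, Rational(1, 2)))), -148) = Mul(Add(-121, Mul(-2, Mul(I, Pow(2, Rational(1, 2))))), -148) = Mul(Add(-121, Mul(-2, I, Pow(2, Rational(1, 2)))), -148) = Add(17908, Mul(296, I, Pow(2, Rational(1, 2))))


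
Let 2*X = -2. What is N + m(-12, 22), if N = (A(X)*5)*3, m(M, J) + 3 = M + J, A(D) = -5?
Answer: -68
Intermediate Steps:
X = -1 (X = (½)*(-2) = -1)
m(M, J) = -3 + J + M (m(M, J) = -3 + (M + J) = -3 + (J + M) = -3 + J + M)
N = -75 (N = -5*5*3 = -25*3 = -75)
N + m(-12, 22) = -75 + (-3 + 22 - 12) = -75 + 7 = -68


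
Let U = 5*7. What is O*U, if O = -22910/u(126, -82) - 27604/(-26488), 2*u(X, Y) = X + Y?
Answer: -34445045/946 ≈ -36411.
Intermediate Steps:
u(X, Y) = X/2 + Y/2 (u(X, Y) = (X + Y)/2 = X/2 + Y/2)
O = -6889009/6622 (O = -22910/((½)*126 + (½)*(-82)) - 27604/(-26488) = -22910/(63 - 41) - 27604*(-1/26488) = -22910/22 + 6901/6622 = -22910*1/22 + 6901/6622 = -11455/11 + 6901/6622 = -6889009/6622 ≈ -1040.3)
U = 35
O*U = -6889009/6622*35 = -34445045/946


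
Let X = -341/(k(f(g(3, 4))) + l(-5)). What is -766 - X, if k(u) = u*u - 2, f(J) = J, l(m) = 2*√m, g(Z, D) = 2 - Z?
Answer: -16427/21 - 682*I*√5/21 ≈ -782.24 - 72.619*I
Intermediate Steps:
k(u) = -2 + u² (k(u) = u² - 2 = -2 + u²)
X = -341/(-1 + 2*I*√5) (X = -341/((-2 + (2 - 1*3)²) + 2*√(-5)) = -341/((-2 + (2 - 3)²) + 2*(I*√5)) = -341/((-2 + (-1)²) + 2*I*√5) = -341/((-2 + 1) + 2*I*√5) = -341/(-1 + 2*I*√5) ≈ 16.238 + 72.619*I)
-766 - X = -766 - (341/21 + 682*I*√5/21) = -766 + (-341/21 - 682*I*√5/21) = -16427/21 - 682*I*√5/21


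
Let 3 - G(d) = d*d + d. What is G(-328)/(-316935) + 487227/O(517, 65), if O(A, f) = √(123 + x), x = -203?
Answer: 11917/35215 - 487227*I*√5/20 ≈ 0.33841 - 54474.0*I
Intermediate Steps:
G(d) = 3 - d - d² (G(d) = 3 - (d*d + d) = 3 - (d² + d) = 3 - (d + d²) = 3 + (-d - d²) = 3 - d - d²)
O(A, f) = 4*I*√5 (O(A, f) = √(123 - 203) = √(-80) = 4*I*√5)
G(-328)/(-316935) + 487227/O(517, 65) = (3 - 1*(-328) - 1*(-328)²)/(-316935) + 487227/((4*I*√5)) = (3 + 328 - 1*107584)*(-1/316935) + 487227*(-I*√5/20) = (3 + 328 - 107584)*(-1/316935) - 487227*I*√5/20 = -107253*(-1/316935) - 487227*I*√5/20 = 11917/35215 - 487227*I*√5/20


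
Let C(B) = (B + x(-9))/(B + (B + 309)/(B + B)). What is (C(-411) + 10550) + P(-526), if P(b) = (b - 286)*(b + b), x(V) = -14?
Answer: 9735637337/11258 ≈ 8.6478e+5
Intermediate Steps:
P(b) = 2*b*(-286 + b) (P(b) = (-286 + b)*(2*b) = 2*b*(-286 + b))
C(B) = (-14 + B)/(B + (309 + B)/(2*B)) (C(B) = (B - 14)/(B + (B + 309)/(B + B)) = (-14 + B)/(B + (309 + B)/((2*B))) = (-14 + B)/(B + (309 + B)*(1/(2*B))) = (-14 + B)/(B + (309 + B)/(2*B)))
(C(-411) + 10550) + P(-526) = (2*(-411)*(-14 - 411)/(309 - 411 + 2*(-411)²) + 10550) + 2*(-526)*(-286 - 526) = (2*(-411)*(-425)/(309 - 411 + 2*168921) + 10550) + 2*(-526)*(-812) = (2*(-411)*(-425)/(309 - 411 + 337842) + 10550) + 854224 = (2*(-411)*(-425)/337740 + 10550) + 854224 = (2*(-411)*(1/337740)*(-425) + 10550) + 854224 = (11645/11258 + 10550) + 854224 = 118783545/11258 + 854224 = 9735637337/11258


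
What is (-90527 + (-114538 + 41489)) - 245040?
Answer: -408616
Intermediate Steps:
(-90527 + (-114538 + 41489)) - 245040 = (-90527 - 73049) - 245040 = -163576 - 245040 = -408616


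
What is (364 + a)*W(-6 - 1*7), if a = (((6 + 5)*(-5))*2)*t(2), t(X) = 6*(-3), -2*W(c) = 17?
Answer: -19924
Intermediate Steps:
W(c) = -17/2 (W(c) = -½*17 = -17/2)
t(X) = -18
a = 1980 (a = (((6 + 5)*(-5))*2)*(-18) = ((11*(-5))*2)*(-18) = -55*2*(-18) = -110*(-18) = 1980)
(364 + a)*W(-6 - 1*7) = (364 + 1980)*(-17/2) = 2344*(-17/2) = -19924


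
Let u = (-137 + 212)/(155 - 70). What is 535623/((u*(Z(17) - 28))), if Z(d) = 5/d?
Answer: -51598349/2355 ≈ -21910.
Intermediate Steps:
u = 15/17 (u = 75/85 = 75*(1/85) = 15/17 ≈ 0.88235)
535623/((u*(Z(17) - 28))) = 535623/((15*(5/17 - 28)/17)) = 535623/(((15/17)*(-471/17))) = 535623/(-7065/289) = 535623*(-289/7065) = -51598349/2355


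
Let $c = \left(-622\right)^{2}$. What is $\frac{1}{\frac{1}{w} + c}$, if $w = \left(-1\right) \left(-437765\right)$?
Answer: $\frac{437765}{169364274261} \approx 2.5848 \cdot 10^{-6}$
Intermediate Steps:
$w = 437765$
$c = 386884$
$\frac{1}{\frac{1}{w} + c} = \frac{1}{\frac{1}{437765} + 386884} = \frac{1}{\frac{169364274261}{437765}} = \frac{437765}{169364274261}$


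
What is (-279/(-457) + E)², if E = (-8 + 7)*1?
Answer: 31684/208849 ≈ 0.15171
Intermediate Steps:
E = -1 (E = -1*1 = -1)
(-279/(-457) + E)² = (-279/(-457) - 1)² = (-279*(-1/457) - 1)² = (279/457 - 1)² = (-178/457)² = 31684/208849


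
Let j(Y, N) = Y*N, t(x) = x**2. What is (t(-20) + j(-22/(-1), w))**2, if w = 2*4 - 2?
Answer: 283024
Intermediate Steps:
w = 6 (w = 8 - 2 = 6)
j(Y, N) = N*Y
(t(-20) + j(-22/(-1), w))**2 = ((-20)**2 + 6*(-22/(-1)))**2 = (400 + 6*(-22*(-1)))**2 = (400 + 6*22)**2 = (400 + 132)**2 = 532**2 = 283024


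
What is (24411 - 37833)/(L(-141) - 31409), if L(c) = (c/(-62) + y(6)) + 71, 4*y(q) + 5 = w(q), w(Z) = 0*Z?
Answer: 1664328/3885785 ≈ 0.42831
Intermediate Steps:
w(Z) = 0
y(q) = -5/4 (y(q) = -5/4 + (¼)*0 = -5/4 + 0 = -5/4)
L(c) = 279/4 - c/62 (L(c) = (c/(-62) - 5/4) + 71 = (c*(-1/62) - 5/4) + 71 = (-c/62 - 5/4) + 71 = (-5/4 - c/62) + 71 = 279/4 - c/62)
(24411 - 37833)/(L(-141) - 31409) = (24411 - 37833)/((279/4 - 1/62*(-141)) - 31409) = -13422/((279/4 + 141/62) - 31409) = -13422/(8931/124 - 31409) = -13422/(-3885785/124) = -13422*(-124/3885785) = 1664328/3885785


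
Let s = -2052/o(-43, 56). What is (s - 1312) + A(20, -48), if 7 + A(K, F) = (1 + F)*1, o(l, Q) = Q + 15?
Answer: -99038/71 ≈ -1394.9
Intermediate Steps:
o(l, Q) = 15 + Q
A(K, F) = -6 + F (A(K, F) = -7 + (1 + F)*1 = -7 + (1 + F) = -6 + F)
s = -2052/71 (s = -2052/(15 + 56) = -2052/71 ≈ -28.901)
(s - 1312) + A(20, -48) = (-2052/71 - 1312) + (-6 - 48) = -95204/71 - 54 = -99038/71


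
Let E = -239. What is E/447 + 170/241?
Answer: 18391/107727 ≈ 0.17072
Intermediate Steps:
E/447 + 170/241 = -239/447 + 170/241 = 18391/107727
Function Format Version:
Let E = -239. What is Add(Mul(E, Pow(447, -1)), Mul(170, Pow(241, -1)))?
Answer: Rational(18391, 107727) ≈ 0.17072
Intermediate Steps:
Add(Mul(E, Pow(447, -1)), Mul(170, Pow(241, -1))) = Add(Mul(-239, Pow(447, -1)), Mul(170, Pow(241, -1))) = Add(Mul(-239, Rational(1, 447)), Mul(170, Rational(1, 241))) = Add(Rational(-239, 447), Rational(170, 241)) = Rational(18391, 107727)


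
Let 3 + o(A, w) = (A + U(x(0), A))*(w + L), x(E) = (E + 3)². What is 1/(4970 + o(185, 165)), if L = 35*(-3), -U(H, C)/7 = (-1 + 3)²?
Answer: 1/14387 ≈ 6.9507e-5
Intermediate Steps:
x(E) = (3 + E)²
U(H, C) = -28 (U(H, C) = -7*(-1 + 3)² = -7*2² = -7*4 = -28)
L = -105
o(A, w) = -3 + (-105 + w)*(-28 + A) (o(A, w) = -3 + (A - 28)*(w - 105) = -3 + (-28 + A)*(-105 + w) = -3 + (-105 + w)*(-28 + A))
1/(4970 + o(185, 165)) = 1/(4970 + (2937 - 105*185 - 28*165 + 185*165)) = 1/(4970 + (2937 - 19425 - 4620 + 30525)) = 1/(4970 + 9417) = 1/14387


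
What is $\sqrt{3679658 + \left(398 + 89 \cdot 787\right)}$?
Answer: $\sqrt{3750099} \approx 1936.5$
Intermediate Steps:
$\sqrt{3679658 + \left(398 + 89 \cdot 787\right)} = \sqrt{3679658 + \left(398 + 70043\right)} = \sqrt{3679658 + 70441} = \sqrt{3750099}$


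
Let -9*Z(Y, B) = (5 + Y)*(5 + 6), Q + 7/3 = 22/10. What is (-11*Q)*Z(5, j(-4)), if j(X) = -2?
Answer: -484/27 ≈ -17.926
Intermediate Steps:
Q = -2/15 (Q = -7/3 + 22/10 = -7/3 + 22*(⅒) = -7/3 + 11/5 = -2/15 ≈ -0.13333)
Z(Y, B) = -55/9 - 11*Y/9 (Z(Y, B) = -(5 + Y)*(5 + 6)/9 = -(5 + Y)*11/9 = -(55 + 11*Y)/9 = -55/9 - 11*Y/9)
(-11*Q)*Z(5, j(-4)) = (-11*(-2/15))*(-55/9 - 11/9*5) = 22*(-55/9 - 55/9)/15 = (22/15)*(-110/9) = -484/27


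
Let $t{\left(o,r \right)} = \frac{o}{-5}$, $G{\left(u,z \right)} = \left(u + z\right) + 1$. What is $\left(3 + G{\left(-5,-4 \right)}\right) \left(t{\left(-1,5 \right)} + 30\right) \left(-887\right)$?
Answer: $133937$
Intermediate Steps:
$G{\left(u,z \right)} = 1 + u + z$
$t{\left(o,r \right)} = - \frac{o}{5}$ ($t{\left(o,r \right)} = o \left(- \frac{1}{5}\right) = - \frac{o}{5}$)
$\left(3 + G{\left(-5,-4 \right)}\right) \left(t{\left(-1,5 \right)} + 30\right) \left(-887\right) = \left(3 - 8\right) \left(\left(- \frac{1}{5}\right) \left(-1\right) + 30\right) \left(-887\right) = \left(3 - 8\right) \left(\frac{1}{5} + 30\right) \left(-887\right) = \left(-5\right) \frac{151}{5} \left(-887\right) = \left(-151\right) \left(-887\right) = 133937$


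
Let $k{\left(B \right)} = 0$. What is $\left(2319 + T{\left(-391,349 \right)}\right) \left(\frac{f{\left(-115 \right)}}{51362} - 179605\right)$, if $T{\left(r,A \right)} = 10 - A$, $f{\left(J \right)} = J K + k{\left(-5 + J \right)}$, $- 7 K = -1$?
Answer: $- \frac{63928363143150}{179767} \approx -3.5562 \cdot 10^{8}$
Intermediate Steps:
$K = \frac{1}{7}$ ($K = \left(- \frac{1}{7}\right) \left(-1\right) = \frac{1}{7} \approx 0.14286$)
$f{\left(J \right)} = \frac{J}{7}$ ($f{\left(J \right)} = J \frac{1}{7} + 0 = \frac{J}{7} + 0 = \frac{J}{7}$)
$\left(2319 + T{\left(-391,349 \right)}\right) \left(\frac{f{\left(-115 \right)}}{51362} - 179605\right) = \left(2319 + \left(10 - 349\right)\right) \left(\frac{\frac{1}{7} \left(-115\right)}{51362} - 179605\right) = \left(2319 + \left(10 - 349\right)\right) \left(\left(- \frac{115}{7}\right) \frac{1}{51362} - 179605\right) = \left(2319 - 339\right) \left(- \frac{115}{359534} - 179605\right) = 1980 \left(- \frac{64574104185}{359534}\right) = - \frac{63928363143150}{179767}$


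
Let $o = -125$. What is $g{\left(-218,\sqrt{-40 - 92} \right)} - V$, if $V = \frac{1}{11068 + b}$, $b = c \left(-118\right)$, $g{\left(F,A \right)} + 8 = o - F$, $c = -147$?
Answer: $\frac{2415189}{28414} \approx 85.0$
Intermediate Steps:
$g{\left(F,A \right)} = -133 - F$ ($g{\left(F,A \right)} = -8 - \left(125 + F\right) = -133 - F$)
$b = 17346$ ($b = \left(-147\right) \left(-118\right) = 17346$)
$V = \frac{1}{28414}$ ($V = \frac{1}{11068 + 17346} = \frac{1}{28414} \approx 3.5194 \cdot 10^{-5}$)
$g{\left(-218,\sqrt{-40 - 92} \right)} - V = \left(-133 - -218\right) - \frac{1}{28414} = \left(-133 + 218\right) - \frac{1}{28414} = 85 - \frac{1}{28414} = \frac{2415189}{28414}$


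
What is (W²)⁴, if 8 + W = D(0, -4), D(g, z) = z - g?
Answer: 429981696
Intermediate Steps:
W = -12 (W = -8 + (-4 - 1*0) = -8 + (-4 + 0) = -8 - 4 = -12)
(W²)⁴ = ((-12)²)⁴ = 144⁴ = 429981696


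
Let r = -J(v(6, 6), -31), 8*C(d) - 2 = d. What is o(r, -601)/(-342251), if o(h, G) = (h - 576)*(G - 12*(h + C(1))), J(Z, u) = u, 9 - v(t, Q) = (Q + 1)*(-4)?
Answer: -1065475/684502 ≈ -1.5566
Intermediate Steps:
C(d) = ¼ + d/8
v(t, Q) = 13 + 4*Q (v(t, Q) = 9 - (Q + 1)*(-4) = 9 - (1 + Q)*(-4) = 9 - (-4 - 4*Q) = 9 + (4 + 4*Q) = 13 + 4*Q)
r = 31 (r = -1*(-31) = 31)
o(h, G) = (-576 + h)*(-9/2 + G - 12*h) (o(h, G) = (h - 576)*(G - 12*(h + (¼ + (⅛)*1))) = (-576 + h)*(G - 12*(h + (¼ + ⅛))) = (-576 + h)*(G - 12*(h + 3/8)) = (-576 + h)*(G - 12*(3/8 + h)) = (-576 + h)*(G + (-9/2 - 12*h)) = (-576 + h)*(-9/2 + G - 12*h))
o(r, -601)/(-342251) = (2592 - 576*(-601) - 12*31² + (13815/2)*31 - 601*31)/(-342251) = (2592 + 346176 - 12*961 + 428265/2 - 18631)*(-1/342251) = (2592 + 346176 - 11532 + 428265/2 - 18631)*(-1/342251) = (1065475/2)*(-1/342251) = -1065475/684502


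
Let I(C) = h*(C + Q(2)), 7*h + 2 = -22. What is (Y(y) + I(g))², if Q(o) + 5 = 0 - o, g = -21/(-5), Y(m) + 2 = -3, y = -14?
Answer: 529/25 ≈ 21.160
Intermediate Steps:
Y(m) = -5 (Y(m) = -2 - 3 = -5)
g = 21/5 (g = -21*(-⅕) = 21/5 ≈ 4.2000)
h = -24/7 (h = -2/7 + (⅐)*(-22) = -2/7 - 22/7 = -24/7 ≈ -3.4286)
Q(o) = -5 - o (Q(o) = -5 + (0 - o) = -5 - o)
I(C) = 24 - 24*C/7 (I(C) = -24*(C + (-5 - 1*2))/7 = -24*(C + (-5 - 2))/7 = -24*(C - 7)/7 = -24*(-7 + C)/7 = 24 - 24*C/7)
(Y(y) + I(g))² = (-5 + (24 - 24/7*21/5))² = (-5 + (24 - 72/5))² = (-5 + 48/5)² = (23/5)² = 529/25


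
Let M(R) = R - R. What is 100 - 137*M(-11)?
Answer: 100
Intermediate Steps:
M(R) = 0
100 - 137*M(-11) = 100 - 137*0 = 100 + 0 = 100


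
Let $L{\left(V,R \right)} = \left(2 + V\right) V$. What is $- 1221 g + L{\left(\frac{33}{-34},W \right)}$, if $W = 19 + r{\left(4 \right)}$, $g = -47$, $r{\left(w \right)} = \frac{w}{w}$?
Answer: $\frac{66338217}{1156} \approx 57386.0$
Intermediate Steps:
$r{\left(w \right)} = 1$
$W = 20$ ($W = 19 + 1 = 20$)
$L{\left(V,R \right)} = V \left(2 + V\right)$
$- 1221 g + L{\left(\frac{33}{-34},W \right)} = \left(-1221\right) \left(-47\right) + \frac{33}{-34} \left(2 + \frac{33}{-34}\right) = 57387 + 33 \left(- \frac{1}{34}\right) \left(2 + 33 \left(- \frac{1}{34}\right)\right) = 57387 - \frac{33 \left(2 - \frac{33}{34}\right)}{34} = 57387 - \frac{1155}{1156} = \frac{66338217}{1156}$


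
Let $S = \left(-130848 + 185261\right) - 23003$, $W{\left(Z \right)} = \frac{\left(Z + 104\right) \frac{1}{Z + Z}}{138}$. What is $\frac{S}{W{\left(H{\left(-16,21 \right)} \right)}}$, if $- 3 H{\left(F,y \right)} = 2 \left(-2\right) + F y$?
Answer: $\frac{736878600}{163} \approx 4.5207 \cdot 10^{6}$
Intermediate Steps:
$H{\left(F,y \right)} = \frac{4}{3} - \frac{F y}{3}$ ($H{\left(F,y \right)} = - \frac{2 \left(-2\right) + F y}{3} = - \frac{-4 + F y}{3} = \frac{4}{3} - \frac{F y}{3}$)
$W{\left(Z \right)} = \frac{104 + Z}{276 Z}$ ($W{\left(Z \right)} = \frac{104 + Z}{2 Z} \frac{1}{138} = \frac{104 + Z}{276 Z}$)
$S = 31410$ ($S = 54413 - 23003 = 31410$)
$\frac{S}{W{\left(H{\left(-16,21 \right)} \right)}} = \frac{31410}{\frac{1}{276} \frac{1}{\frac{4}{3} - \left(- \frac{16}{3}\right) 21} \left(104 - \left(- \frac{4}{3} - 112\right)\right)} = \frac{31410}{\frac{1}{276} \frac{1}{\frac{4}{3} + 112} \left(104 + \left(\frac{4}{3} + 112\right)\right)} = \frac{31410}{\frac{1}{276} \frac{1}{\frac{340}{3}} \left(104 + \frac{340}{3}\right)} = \frac{31410}{\frac{1}{276} \cdot \frac{3}{340} \cdot \frac{652}{3}} = \frac{31410}{\frac{163}{23460}} = 31410 \cdot \frac{23460}{163} = \frac{736878600}{163}$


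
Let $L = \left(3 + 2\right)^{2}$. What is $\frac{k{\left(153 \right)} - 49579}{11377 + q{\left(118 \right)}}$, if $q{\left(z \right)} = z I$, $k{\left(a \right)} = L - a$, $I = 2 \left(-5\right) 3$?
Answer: $- \frac{49707}{7837} \approx -6.3426$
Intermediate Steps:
$I = -30$ ($I = \left(-10\right) 3 = -30$)
$L = 25$ ($L = 5^{2} = 25$)
$k{\left(a \right)} = 25 - a$
$q{\left(z \right)} = - 30 z$ ($q{\left(z \right)} = z \left(-30\right) = - 30 z$)
$\frac{k{\left(153 \right)} - 49579}{11377 + q{\left(118 \right)}} = \frac{\left(25 - 153\right) - 49579}{11377 - 3540} = \frac{-128 - 49579}{7837} = \left(-49707\right) \frac{1}{7837} = - \frac{49707}{7837}$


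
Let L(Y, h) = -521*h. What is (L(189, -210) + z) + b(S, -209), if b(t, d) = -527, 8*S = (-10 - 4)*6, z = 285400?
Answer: 394283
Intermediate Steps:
S = -21/2 (S = ((-10 - 4)*6)/8 = (-14*6)/8 = (1/8)*(-84) = -21/2 ≈ -10.500)
(L(189, -210) + z) + b(S, -209) = (-521*(-210) + 285400) - 527 = (109410 + 285400) - 527 = 394810 - 527 = 394283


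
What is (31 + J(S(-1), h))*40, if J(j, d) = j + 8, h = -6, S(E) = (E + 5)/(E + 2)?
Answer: 1720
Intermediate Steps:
S(E) = (5 + E)/(2 + E)
J(j, d) = 8 + j
(31 + J(S(-1), h))*40 = (31 + (8 + (5 - 1)/(2 - 1)))*40 = (31 + (8 + 4/1))*40 = (31 + (8 + 1*4))*40 = (31 + (8 + 4))*40 = (31 + 12)*40 = 43*40 = 1720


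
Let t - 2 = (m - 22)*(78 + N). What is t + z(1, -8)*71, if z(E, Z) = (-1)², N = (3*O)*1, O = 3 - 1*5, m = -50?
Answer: -5111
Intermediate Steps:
O = -2 (O = 3 - 5 = -2)
N = -6 (N = (3*(-2))*1 = -6*1 = -6)
z(E, Z) = 1
t = -5182 (t = 2 + (-50 - 22)*(78 - 6) = 2 - 72*72 = 2 - 5184 = -5182)
t + z(1, -8)*71 = -5182 + 1*71 = -5182 + 71 = -5111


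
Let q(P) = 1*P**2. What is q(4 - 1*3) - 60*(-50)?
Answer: 3001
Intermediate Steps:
q(P) = P**2
q(4 - 1*3) - 60*(-50) = (4 - 1*3)**2 - 60*(-50) = (4 - 3)**2 + 3000 = 1**2 + 3000 = 1 + 3000 = 3001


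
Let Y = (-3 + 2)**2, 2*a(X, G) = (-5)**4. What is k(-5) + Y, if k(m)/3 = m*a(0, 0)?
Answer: -9373/2 ≈ -4686.5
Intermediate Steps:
a(X, G) = 625/2 (a(X, G) = (1/2)*(-5)**4 = (1/2)*625 = 625/2)
k(m) = 1875*m/2 (k(m) = 3*(m*(625/2)) = 3*(625*m/2) = 1875*m/2)
Y = 1 (Y = (-1)**2 = 1)
k(-5) + Y = (1875/2)*(-5) + 1 = -9375/2 + 1 = -9373/2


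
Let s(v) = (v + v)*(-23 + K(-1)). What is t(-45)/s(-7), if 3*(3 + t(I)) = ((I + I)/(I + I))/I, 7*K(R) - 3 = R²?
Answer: -203/21195 ≈ -0.0095777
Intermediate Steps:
K(R) = 3/7 + R²/7
t(I) = -3 + 1/(3*I) (t(I) = -3 + (((I + I)/(I + I))/I)/3 = -3 + (((2*I)/((2*I)))/I)/3 = -3 + (((2*I)*(1/(2*I)))/I)/3 = -3 + (1/I)/3 = -3 + 1/(3*I))
s(v) = -314*v/7 (s(v) = (v + v)*(-23 + (3/7 + (⅐)*(-1)²)) = (2*v)*(-23 + (3/7 + (⅐)*1)) = (2*v)*(-23 + (3/7 + ⅐)) = (2*v)*(-23 + 4/7) = (2*v)*(-157/7) = -314*v/7)
t(-45)/s(-7) = (-3 + (⅓)/(-45))/((-314/7*(-7))) = (-3 + (⅓)*(-1/45))/314 = (-3 - 1/135)*(1/314) = -406/135*1/314 = -203/21195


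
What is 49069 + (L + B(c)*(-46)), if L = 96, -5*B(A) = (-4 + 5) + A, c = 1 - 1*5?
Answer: 245687/5 ≈ 49137.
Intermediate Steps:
c = -4 (c = 1 - 5 = -4)
B(A) = -⅕ - A/5 (B(A) = -((-4 + 5) + A)/5 = -(1 + A)/5 = -⅕ - A/5)
49069 + (L + B(c)*(-46)) = 49069 + (96 + (-⅕ - ⅕*(-4))*(-46)) = 49069 + (96 + (-⅕ + ⅘)*(-46)) = 49069 + (96 + (⅗)*(-46)) = 49069 + (96 - 138/5) = 49069 + 342/5 = 245687/5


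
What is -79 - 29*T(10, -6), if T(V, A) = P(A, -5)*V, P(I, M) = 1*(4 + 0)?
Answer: -1239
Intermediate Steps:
P(I, M) = 4 (P(I, M) = 1*4 = 4)
T(V, A) = 4*V
-79 - 29*T(10, -6) = -79 - 116*10 = -79 - 29*40 = -79 - 1160 = -1239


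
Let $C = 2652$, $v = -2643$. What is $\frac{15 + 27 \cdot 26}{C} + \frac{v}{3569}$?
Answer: $- \frac{1483421}{3154996} \approx -0.47018$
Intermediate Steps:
$\frac{15 + 27 \cdot 26}{C} + \frac{v}{3569} = \frac{15 + 27 \cdot 26}{2652} - \frac{2643}{3569} = \left(15 + 702\right) \frac{1}{2652} - \frac{2643}{3569} = 717 \cdot \frac{1}{2652} - \frac{2643}{3569} = \frac{239}{884} - \frac{2643}{3569} = - \frac{1483421}{3154996}$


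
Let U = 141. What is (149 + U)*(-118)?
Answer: -34220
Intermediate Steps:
(149 + U)*(-118) = (149 + 141)*(-118) = 290*(-118) = -34220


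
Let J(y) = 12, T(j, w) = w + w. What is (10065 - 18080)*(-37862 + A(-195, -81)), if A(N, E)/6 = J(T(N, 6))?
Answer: 302886850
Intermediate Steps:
T(j, w) = 2*w
A(N, E) = 72 (A(N, E) = 6*12 = 72)
(10065 - 18080)*(-37862 + A(-195, -81)) = (10065 - 18080)*(-37862 + 72) = -8015*(-37790) = 302886850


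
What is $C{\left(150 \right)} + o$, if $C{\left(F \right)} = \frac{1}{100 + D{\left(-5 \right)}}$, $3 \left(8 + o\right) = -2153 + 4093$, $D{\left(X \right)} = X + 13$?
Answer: $\frac{68977}{108} \approx 638.68$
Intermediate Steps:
$D{\left(X \right)} = 13 + X$
$o = \frac{1916}{3}$ ($o = -8 + \frac{-2153 + 4093}{3} = -8 + \frac{1}{3} \cdot 1940 = -8 + \frac{1940}{3} = \frac{1916}{3} \approx 638.67$)
$C{\left(F \right)} = \frac{1}{108}$ ($C{\left(F \right)} = \frac{1}{100 + \left(13 - 5\right)} = \frac{1}{100 + 8} = \frac{1}{108}$)
$C{\left(150 \right)} + o = \frac{1}{108} + \frac{1916}{3} = \frac{68977}{108}$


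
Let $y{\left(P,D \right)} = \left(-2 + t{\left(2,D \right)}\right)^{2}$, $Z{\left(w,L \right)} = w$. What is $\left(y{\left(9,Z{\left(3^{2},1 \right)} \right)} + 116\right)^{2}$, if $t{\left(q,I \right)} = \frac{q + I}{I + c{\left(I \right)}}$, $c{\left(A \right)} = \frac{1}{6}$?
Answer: $\frac{8503056}{625} \approx 13605.0$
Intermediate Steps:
$c{\left(A \right)} = \frac{1}{6}$
$t{\left(q,I \right)} = \frac{I + q}{\frac{1}{6} + I}$ ($t{\left(q,I \right)} = \frac{q + I}{I + \frac{1}{6}} = \frac{I + q}{\frac{1}{6} + I}$)
$y{\left(P,D \right)} = \left(-2 + \frac{6 \left(2 + D\right)}{1 + 6 D}\right)^{2}$ ($y{\left(P,D \right)} = \left(-2 + \frac{6 \left(D + 2\right)}{1 + 6 D}\right)^{2} = \left(-2 + \frac{6 \left(2 + D\right)}{1 + 6 D}\right)^{2}$)
$\left(y{\left(9,Z{\left(3^{2},1 \right)} \right)} + 116\right)^{2} = \left(\frac{4 \left(-5 + 3 \cdot 3^{2}\right)^{2}}{\left(1 + 6 \cdot 3^{2}\right)^{2}} + 116\right)^{2} = \left(\frac{4 \left(-5 + 3 \cdot 9\right)^{2}}{\left(1 + 6 \cdot 9\right)^{2}} + 116\right)^{2} = \left(\frac{4 \left(-5 + 27\right)^{2}}{\left(1 + 54\right)^{2}} + 116\right)^{2} = \left(\frac{4 \cdot 22^{2}}{3025} + 116\right)^{2} = \left(4 \cdot \frac{1}{3025} \cdot 484 + 116\right)^{2} = \left(\frac{16}{25} + 116\right)^{2} = \left(\frac{2916}{25}\right)^{2} = \frac{8503056}{625}$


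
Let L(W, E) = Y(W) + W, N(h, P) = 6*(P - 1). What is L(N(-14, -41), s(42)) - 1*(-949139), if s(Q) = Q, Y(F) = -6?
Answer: 948881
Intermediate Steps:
N(h, P) = -6 + 6*P (N(h, P) = 6*(-1 + P) = -6 + 6*P)
L(W, E) = -6 + W
L(N(-14, -41), s(42)) - 1*(-949139) = (-6 + (-6 + 6*(-41))) - 1*(-949139) = (-6 + (-6 - 246)) + 949139 = (-6 - 252) + 949139 = -258 + 949139 = 948881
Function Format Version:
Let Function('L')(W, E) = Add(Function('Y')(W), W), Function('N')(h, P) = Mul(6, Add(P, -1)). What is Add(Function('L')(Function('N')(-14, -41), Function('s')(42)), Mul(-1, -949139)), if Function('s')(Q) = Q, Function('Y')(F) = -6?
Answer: 948881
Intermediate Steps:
Function('N')(h, P) = Add(-6, Mul(6, P)) (Function('N')(h, P) = Mul(6, Add(-1, P)) = Add(-6, Mul(6, P)))
Function('L')(W, E) = Add(-6, W)
Add(Function('L')(Function('N')(-14, -41), Function('s')(42)), Mul(-1, -949139)) = Add(Add(-6, Add(-6, Mul(6, -41))), Mul(-1, -949139)) = Add(Add(-6, Add(-6, -246)), 949139) = Add(Add(-6, -252), 949139) = Add(-258, 949139) = 948881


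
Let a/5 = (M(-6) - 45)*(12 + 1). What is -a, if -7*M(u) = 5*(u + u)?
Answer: 16575/7 ≈ 2367.9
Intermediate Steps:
M(u) = -10*u/7 (M(u) = -5*(u + u)/7 = -5*2*u/7 = -10*u/7)
a = -16575/7 (a = 5*((-10/7*(-6) - 45)*(12 + 1)) = 5*((60/7 - 45)*13) = 5*(-255/7*13) = 5*(-3315/7) = -16575/7 ≈ -2367.9)
-a = -1*(-16575/7) = 16575/7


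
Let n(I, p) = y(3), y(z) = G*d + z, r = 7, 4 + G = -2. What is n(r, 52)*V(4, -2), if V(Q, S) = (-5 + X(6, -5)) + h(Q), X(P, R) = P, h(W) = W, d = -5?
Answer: 165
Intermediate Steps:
G = -6 (G = -4 - 2 = -6)
y(z) = 30 + z (y(z) = -6*(-5) + z = 30 + z)
n(I, p) = 33 (n(I, p) = 30 + 3 = 33)
V(Q, S) = 1 + Q (V(Q, S) = (-5 + 6) + Q = 1 + Q)
n(r, 52)*V(4, -2) = 33*(1 + 4) = 33*5 = 165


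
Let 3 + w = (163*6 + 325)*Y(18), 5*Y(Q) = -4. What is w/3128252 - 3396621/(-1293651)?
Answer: 17706890089561/6744777213420 ≈ 2.6253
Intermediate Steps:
Y(Q) = -⅘ (Y(Q) = (⅕)*(-4) = -⅘)
w = -5227/5 (w = -3 + (163*6 + 325)*(-⅘) = -3 + (978 + 325)*(-⅘) = -3 + 1303*(-⅘) = -3 - 5212/5 = -5227/5 ≈ -1045.4)
w/3128252 - 3396621/(-1293651) = -5227/5/3128252 - 3396621/(-1293651) = -5227/5*1/3128252 - 3396621*(-1/1293651) = -5227/15641260 + 1132207/431217 = 17706890089561/6744777213420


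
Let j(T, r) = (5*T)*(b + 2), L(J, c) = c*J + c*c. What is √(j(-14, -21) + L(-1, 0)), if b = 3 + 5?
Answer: 10*I*√7 ≈ 26.458*I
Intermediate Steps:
b = 8
L(J, c) = c² + J*c (L(J, c) = J*c + c² = c² + J*c)
j(T, r) = 50*T (j(T, r) = (5*T)*(8 + 2) = (5*T)*10 = 50*T)
√(j(-14, -21) + L(-1, 0)) = √(50*(-14) + 0*(-1 + 0)) = √(-700 + 0*(-1)) = √(-700 + 0) = √(-700) = 10*I*√7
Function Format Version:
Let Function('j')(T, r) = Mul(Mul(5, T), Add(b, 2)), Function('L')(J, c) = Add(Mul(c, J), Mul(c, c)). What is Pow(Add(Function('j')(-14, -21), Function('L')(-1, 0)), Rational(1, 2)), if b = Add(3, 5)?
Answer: Mul(10, I, Pow(7, Rational(1, 2))) ≈ Mul(26.458, I)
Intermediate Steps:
b = 8
Function('L')(J, c) = Add(Pow(c, 2), Mul(J, c)) (Function('L')(J, c) = Add(Mul(J, c), Pow(c, 2)) = Add(Pow(c, 2), Mul(J, c)))
Function('j')(T, r) = Mul(50, T) (Function('j')(T, r) = Mul(Mul(5, T), Add(8, 2)) = Mul(Mul(5, T), 10) = Mul(50, T))
Pow(Add(Function('j')(-14, -21), Function('L')(-1, 0)), Rational(1, 2)) = Pow(Add(Mul(50, -14), Mul(0, Add(-1, 0))), Rational(1, 2)) = Pow(Add(-700, Mul(0, -1)), Rational(1, 2)) = Pow(Add(-700, 0), Rational(1, 2)) = Pow(-700, Rational(1, 2)) = Mul(10, I, Pow(7, Rational(1, 2)))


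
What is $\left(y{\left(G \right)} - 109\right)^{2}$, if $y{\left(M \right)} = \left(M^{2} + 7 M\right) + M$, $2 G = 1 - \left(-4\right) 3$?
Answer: $\frac{3481}{16} \approx 217.56$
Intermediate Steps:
$G = \frac{13}{2}$ ($G = \frac{1 - \left(-4\right) 3}{2} = \frac{1 - -12}{2} = \frac{1 + 12}{2} = \frac{1}{2} \cdot 13 = \frac{13}{2} \approx 6.5$)
$y{\left(M \right)} = M^{2} + 8 M$
$\left(y{\left(G \right)} - 109\right)^{2} = \left(\frac{13 \left(8 + \frac{13}{2}\right)}{2} - 109\right)^{2} = \left(\frac{13}{2} \cdot \frac{29}{2} - 109\right)^{2} = \left(\frac{377}{4} - 109\right)^{2} = \left(- \frac{59}{4}\right)^{2} = \frac{3481}{16}$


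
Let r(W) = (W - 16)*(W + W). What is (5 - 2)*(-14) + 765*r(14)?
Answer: -42882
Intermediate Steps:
r(W) = 2*W*(-16 + W) (r(W) = (-16 + W)*(2*W) = 2*W*(-16 + W))
(5 - 2)*(-14) + 765*r(14) = (5 - 2)*(-14) + 765*(2*14*(-16 + 14)) = 3*(-14) + 765*(2*14*(-2)) = -42 + 765*(-56) = -42 - 42840 = -42882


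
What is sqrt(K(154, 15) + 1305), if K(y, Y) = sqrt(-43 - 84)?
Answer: sqrt(1305 + I*sqrt(127)) ≈ 36.125 + 0.156*I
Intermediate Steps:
K(y, Y) = I*sqrt(127) (K(y, Y) = sqrt(-127) = I*sqrt(127))
sqrt(K(154, 15) + 1305) = sqrt(I*sqrt(127) + 1305) = sqrt(1305 + I*sqrt(127))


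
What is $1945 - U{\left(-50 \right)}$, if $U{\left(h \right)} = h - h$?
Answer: $1945$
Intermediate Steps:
$U{\left(h \right)} = 0$
$1945 - U{\left(-50 \right)} = 1945 - 0 = 1945 + 0 = 1945$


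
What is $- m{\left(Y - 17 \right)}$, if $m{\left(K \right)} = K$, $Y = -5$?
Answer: $22$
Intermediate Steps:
$- m{\left(Y - 17 \right)} = - (-5 - 17) = \left(-1\right) \left(-22\right) = 22$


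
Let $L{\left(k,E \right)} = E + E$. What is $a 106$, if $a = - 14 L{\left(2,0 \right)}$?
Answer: $0$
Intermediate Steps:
$L{\left(k,E \right)} = 2 E$
$a = 0$ ($a = - 14 \cdot 2 \cdot 0 = \left(-14\right) 0 = 0$)
$a 106 = 0 \cdot 106 = 0$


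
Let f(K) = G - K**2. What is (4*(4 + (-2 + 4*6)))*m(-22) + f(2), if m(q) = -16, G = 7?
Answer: -1661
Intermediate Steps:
f(K) = 7 - K**2
(4*(4 + (-2 + 4*6)))*m(-22) + f(2) = (4*(4 + (-2 + 4*6)))*(-16) + (7 - 1*2**2) = (4*(4 + (-2 + 24)))*(-16) + (7 - 1*4) = (4*(4 + 22))*(-16) + (7 - 4) = (4*26)*(-16) + 3 = 104*(-16) + 3 = -1664 + 3 = -1661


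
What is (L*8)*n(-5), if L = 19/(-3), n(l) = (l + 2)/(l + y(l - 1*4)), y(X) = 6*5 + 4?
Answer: 152/29 ≈ 5.2414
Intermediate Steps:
y(X) = 34 (y(X) = 30 + 4 = 34)
n(l) = (2 + l)/(34 + l) (n(l) = (l + 2)/(l + 34) = (2 + l)/(34 + l))
L = -19/3 (L = 19*(-1/3) = -19/3 ≈ -6.3333)
(L*8)*n(-5) = (-19/3*8)*((2 - 5)/(34 - 5)) = -152*(-3)/(3*29) = -152*(-3)/87 = -152/3*(-3/29) = 152/29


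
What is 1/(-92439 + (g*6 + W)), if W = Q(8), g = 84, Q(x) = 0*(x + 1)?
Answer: -1/91935 ≈ -1.0877e-5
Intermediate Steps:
Q(x) = 0 (Q(x) = 0*(1 + x) = 0)
W = 0
1/(-92439 + (g*6 + W)) = 1/(-92439 + (84*6 + 0)) = 1/(-92439 + (504 + 0)) = 1/(-92439 + 504) = 1/(-91935) = -1/91935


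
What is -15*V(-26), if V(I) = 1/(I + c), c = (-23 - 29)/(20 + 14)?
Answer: 85/156 ≈ 0.54487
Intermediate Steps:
c = -26/17 (c = -52/34 = -52*1/34 = -26/17 ≈ -1.5294)
V(I) = 1/(-26/17 + I) (V(I) = 1/(I - 26/17) = 1/(-26/17 + I))
-15*V(-26) = -255/(-26 + 17*(-26)) = -255/(-26 - 442) = -255/(-468) = -255*(-1)/468 = -15*(-17/468) = 85/156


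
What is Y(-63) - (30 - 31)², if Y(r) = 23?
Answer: 22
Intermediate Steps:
Y(-63) - (30 - 31)² = 23 - (30 - 31)² = 23 - 1*(-1)² = 23 - 1*1 = 23 - 1 = 22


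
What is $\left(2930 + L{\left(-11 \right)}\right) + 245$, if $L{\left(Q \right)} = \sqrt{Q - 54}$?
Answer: $3175 + i \sqrt{65} \approx 3175.0 + 8.0623 i$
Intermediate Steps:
$L{\left(Q \right)} = \sqrt{-54 + Q}$
$\left(2930 + L{\left(-11 \right)}\right) + 245 = \left(2930 + \sqrt{-54 - 11}\right) + 245 = \left(2930 + \sqrt{-65}\right) + 245 = \left(2930 + i \sqrt{65}\right) + 245 = 3175 + i \sqrt{65}$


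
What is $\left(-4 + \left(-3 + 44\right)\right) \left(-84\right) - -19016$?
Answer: $15908$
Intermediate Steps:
$\left(-4 + \left(-3 + 44\right)\right) \left(-84\right) - -19016 = \left(-4 + 41\right) \left(-84\right) + 19016 = 37 \left(-84\right) + 19016 = -3108 + 19016 = 15908$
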